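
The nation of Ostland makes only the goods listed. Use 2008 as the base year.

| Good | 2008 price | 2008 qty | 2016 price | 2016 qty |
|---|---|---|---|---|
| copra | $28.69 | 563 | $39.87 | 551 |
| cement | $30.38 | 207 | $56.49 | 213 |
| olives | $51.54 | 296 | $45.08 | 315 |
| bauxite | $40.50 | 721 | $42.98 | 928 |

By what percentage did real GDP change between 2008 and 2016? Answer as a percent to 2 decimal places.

13.75%

Real GDP 2008 = Nominal GDP 2008 = 28.69·563 + 30.38·207 + 51.54·296 + 40.50·721 = 66897.47.
Real GDP 2016 (at 2008 prices) = 28.69·551 + 30.38·213 + 51.54·315 + 40.50·928 = 76098.23.
Real growth = 76098.23/66897.47 − 1 = 0.1375.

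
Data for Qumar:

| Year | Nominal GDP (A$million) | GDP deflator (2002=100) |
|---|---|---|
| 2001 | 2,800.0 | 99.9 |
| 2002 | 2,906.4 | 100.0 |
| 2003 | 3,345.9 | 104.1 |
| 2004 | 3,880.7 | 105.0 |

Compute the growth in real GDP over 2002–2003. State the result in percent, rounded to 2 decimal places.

10.59%

Real GDP 2002 = 2906.4/1.000 = 2906.40.
Real GDP 2003 = 3345.9/1.041 = 3214.12.
Change = 3214.12/2906.40 − 1 = 0.1059.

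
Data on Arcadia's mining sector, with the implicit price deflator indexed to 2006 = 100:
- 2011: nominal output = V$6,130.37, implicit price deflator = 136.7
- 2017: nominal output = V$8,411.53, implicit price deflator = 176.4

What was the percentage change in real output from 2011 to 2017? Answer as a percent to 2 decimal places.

Deflate each year: 2011 → 6130.37/1.367 = 4484.54; 2017 → 8411.53/1.764 = 4768.44.
So real output changed by 4768.44/4484.54 − 1 = 0.0633, i.e. 6.33%.

6.33%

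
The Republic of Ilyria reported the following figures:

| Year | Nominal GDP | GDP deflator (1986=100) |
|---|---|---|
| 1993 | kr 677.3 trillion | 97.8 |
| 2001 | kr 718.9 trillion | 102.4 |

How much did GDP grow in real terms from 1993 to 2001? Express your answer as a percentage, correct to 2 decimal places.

Real GDP 1993 = 677.3 / 0.978 = 692.54.
Real GDP 2001 = 718.9 / 1.024 = 702.05.
Real growth = 702.05 / 692.54 − 1 = 0.0137.

1.37%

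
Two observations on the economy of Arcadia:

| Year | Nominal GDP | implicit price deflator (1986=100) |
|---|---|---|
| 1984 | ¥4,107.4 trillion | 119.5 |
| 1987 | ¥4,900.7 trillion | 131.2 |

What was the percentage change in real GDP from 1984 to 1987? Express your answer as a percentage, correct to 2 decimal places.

8.67%

Deflate each year: 1984 → 4107.4/1.195 = 3437.15; 1987 → 4900.7/1.312 = 3735.29.
So real GDP changed by 3735.29/3437.15 − 1 = 0.0867, i.e. 8.67%.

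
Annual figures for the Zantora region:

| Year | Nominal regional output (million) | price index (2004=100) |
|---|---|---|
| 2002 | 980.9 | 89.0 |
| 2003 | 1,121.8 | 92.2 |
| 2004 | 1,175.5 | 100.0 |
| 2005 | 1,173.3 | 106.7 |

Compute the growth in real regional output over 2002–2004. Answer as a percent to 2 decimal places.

Real regional output 2002 = 980.9/0.890 = 1102.13.
Real regional output 2004 = 1175.5/1.000 = 1175.50.
Change = 1175.50/1102.13 − 1 = 0.0666.

6.66%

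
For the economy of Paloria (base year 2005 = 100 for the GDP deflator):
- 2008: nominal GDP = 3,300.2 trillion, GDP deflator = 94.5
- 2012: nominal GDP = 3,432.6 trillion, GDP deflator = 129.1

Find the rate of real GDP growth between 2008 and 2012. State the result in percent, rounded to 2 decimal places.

-23.86%

Real GDP 2008 = 3300.2 / 0.945 = 3492.28.
Real GDP 2012 = 3432.6 / 1.291 = 2658.87.
Real growth = 2658.87 / 3492.28 − 1 = -0.2386.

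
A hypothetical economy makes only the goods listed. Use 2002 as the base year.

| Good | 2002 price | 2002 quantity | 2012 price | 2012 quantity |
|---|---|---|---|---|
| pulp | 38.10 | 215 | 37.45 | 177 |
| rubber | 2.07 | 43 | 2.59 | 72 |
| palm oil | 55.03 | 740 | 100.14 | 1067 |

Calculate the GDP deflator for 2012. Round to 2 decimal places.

Nominal GDP 2012 = 37.45·177 + 2.59·72 + 100.14·1067 = 113664.51.
Real GDP 2012 (at 2002 prices) = 38.10·177 + 2.07·72 + 55.03·1067 = 65609.75.
Deflator = Nominal/Real × 100 = 113664.51/65609.75 × 100 = 173.243.

173.24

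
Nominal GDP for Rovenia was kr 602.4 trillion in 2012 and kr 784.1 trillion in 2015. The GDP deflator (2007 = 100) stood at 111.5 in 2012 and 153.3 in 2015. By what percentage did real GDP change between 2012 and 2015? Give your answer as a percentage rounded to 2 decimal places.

Real GDP 2012 = 602.4 / 1.115 = 540.27.
Real GDP 2015 = 784.1 / 1.533 = 511.48.
Real growth = 511.48 / 540.27 − 1 = -0.0533.

-5.33%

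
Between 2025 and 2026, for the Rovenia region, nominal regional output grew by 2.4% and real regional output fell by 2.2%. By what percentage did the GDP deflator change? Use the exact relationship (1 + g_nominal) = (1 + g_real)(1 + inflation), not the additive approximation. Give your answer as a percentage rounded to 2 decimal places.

4.70%

(1 + g_nom) = (1 + g_real)(1 + π), so π = 1.0240 / 0.9780 − 1 = 0.04703.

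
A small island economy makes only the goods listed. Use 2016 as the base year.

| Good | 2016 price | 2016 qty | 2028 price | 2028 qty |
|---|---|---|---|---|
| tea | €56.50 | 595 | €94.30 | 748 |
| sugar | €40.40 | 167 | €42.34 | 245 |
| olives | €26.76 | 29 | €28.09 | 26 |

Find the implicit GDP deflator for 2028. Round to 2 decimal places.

Nominal GDP 2028 = 94.30·748 + 42.34·245 + 28.09·26 = 81640.04.
Real GDP 2028 (at 2016 prices) = 56.50·748 + 40.40·245 + 26.76·26 = 52855.76.
Deflator = Nominal/Real × 100 = 81640.04/52855.76 × 100 = 154.458.

154.46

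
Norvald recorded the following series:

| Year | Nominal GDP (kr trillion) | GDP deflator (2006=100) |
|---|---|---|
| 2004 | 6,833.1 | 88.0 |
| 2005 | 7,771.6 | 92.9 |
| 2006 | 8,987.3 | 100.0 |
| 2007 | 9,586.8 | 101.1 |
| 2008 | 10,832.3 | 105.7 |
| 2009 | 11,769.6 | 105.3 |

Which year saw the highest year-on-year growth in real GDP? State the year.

2009

2005: real = 7771.6/0.929 = 8365.55; growth vs 2004 (7764.89) = 7.74%.
2006: real = 8987.3/1.000 = 8987.30; growth vs 2005 (8365.55) = 7.43%.
2007: real = 9586.8/1.011 = 9482.49; growth vs 2006 (8987.30) = 5.51%.
2008: real = 10832.3/1.057 = 10248.16; growth vs 2007 (9482.49) = 8.07%.
2009: real = 11769.6/1.053 = 11177.21; growth vs 2008 (10248.16) = 9.07%.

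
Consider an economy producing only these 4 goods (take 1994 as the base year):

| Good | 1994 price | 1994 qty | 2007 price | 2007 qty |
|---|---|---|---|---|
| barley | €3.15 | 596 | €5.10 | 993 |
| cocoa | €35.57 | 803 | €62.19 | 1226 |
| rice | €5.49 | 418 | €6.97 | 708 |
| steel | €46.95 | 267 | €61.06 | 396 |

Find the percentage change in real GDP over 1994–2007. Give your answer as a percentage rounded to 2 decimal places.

Real GDP 1994 = Nominal GDP 1994 = 3.15·596 + 35.57·803 + 5.49·418 + 46.95·267 = 45270.58.
Real GDP 2007 (at 1994 prices) = 3.15·993 + 35.57·1226 + 5.49·708 + 46.95·396 = 69215.89.
Real growth = 69215.89/45270.58 − 1 = 0.5289.

52.89%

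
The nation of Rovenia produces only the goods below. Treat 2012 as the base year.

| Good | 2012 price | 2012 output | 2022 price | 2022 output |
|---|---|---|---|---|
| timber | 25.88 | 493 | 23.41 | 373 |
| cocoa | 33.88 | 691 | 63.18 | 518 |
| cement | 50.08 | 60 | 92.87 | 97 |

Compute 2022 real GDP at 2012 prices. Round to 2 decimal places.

Real GDP 2022 = Σ (p_2012 × q_2022) = 25.88·373 + 33.88·518 + 50.08·97 = 32060.84.

32060.84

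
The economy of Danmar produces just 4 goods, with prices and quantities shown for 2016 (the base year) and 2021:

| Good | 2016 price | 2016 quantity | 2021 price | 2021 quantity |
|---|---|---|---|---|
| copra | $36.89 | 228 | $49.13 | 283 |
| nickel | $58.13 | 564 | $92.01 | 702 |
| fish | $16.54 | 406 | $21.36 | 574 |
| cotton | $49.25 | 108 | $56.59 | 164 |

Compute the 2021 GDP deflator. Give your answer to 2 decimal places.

145.36

Nominal GDP 2021 = 49.13·283 + 92.01·702 + 21.36·574 + 56.59·164 = 100036.21.
Real GDP 2021 (at 2016 prices) = 36.89·283 + 58.13·702 + 16.54·574 + 49.25·164 = 68818.09.
Deflator = Nominal/Real × 100 = 100036.21/68818.09 × 100 = 145.363.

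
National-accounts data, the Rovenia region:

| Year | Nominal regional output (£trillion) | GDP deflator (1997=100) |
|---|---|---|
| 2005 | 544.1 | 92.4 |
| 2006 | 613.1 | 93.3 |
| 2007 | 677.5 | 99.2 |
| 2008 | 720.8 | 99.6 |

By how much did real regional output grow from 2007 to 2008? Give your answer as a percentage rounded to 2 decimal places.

5.96%

Real regional output 2007 = 677.5/0.992 = 682.96.
Real regional output 2008 = 720.8/0.996 = 723.69.
Change = 723.69/682.96 − 1 = 0.0596.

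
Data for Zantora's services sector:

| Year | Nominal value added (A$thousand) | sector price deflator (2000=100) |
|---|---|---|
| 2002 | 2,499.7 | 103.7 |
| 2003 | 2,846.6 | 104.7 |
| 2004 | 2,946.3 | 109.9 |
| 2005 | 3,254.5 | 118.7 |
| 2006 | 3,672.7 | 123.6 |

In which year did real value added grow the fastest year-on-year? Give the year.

2003

2003: real = 2846.6/1.047 = 2718.82; growth vs 2002 (2410.51) = 12.79%.
2004: real = 2946.3/1.099 = 2680.89; growth vs 2003 (2718.82) = -1.40%.
2005: real = 3254.5/1.187 = 2741.79; growth vs 2004 (2680.89) = 2.27%.
2006: real = 3672.7/1.236 = 2971.44; growth vs 2005 (2741.79) = 8.38%.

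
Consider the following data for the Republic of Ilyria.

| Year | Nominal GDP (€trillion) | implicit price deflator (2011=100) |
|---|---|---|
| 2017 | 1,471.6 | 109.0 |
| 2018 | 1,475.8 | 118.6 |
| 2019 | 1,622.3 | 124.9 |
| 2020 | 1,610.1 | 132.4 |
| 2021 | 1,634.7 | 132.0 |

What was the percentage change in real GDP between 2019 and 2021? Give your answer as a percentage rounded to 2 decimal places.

-4.66%

Real GDP 2019 = 1622.3/1.249 = 1298.88.
Real GDP 2021 = 1634.7/1.320 = 1238.41.
Change = 1238.41/1298.88 − 1 = -0.0466.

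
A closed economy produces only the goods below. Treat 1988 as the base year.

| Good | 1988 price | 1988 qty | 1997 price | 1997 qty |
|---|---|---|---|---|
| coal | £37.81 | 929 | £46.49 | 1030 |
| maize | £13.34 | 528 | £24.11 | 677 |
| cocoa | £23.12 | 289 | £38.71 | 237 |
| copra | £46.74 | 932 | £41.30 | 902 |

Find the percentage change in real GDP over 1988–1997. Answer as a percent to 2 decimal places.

3.46%

Real GDP 1988 = Nominal GDP 1988 = 37.81·929 + 13.34·528 + 23.12·289 + 46.74·932 = 92412.37.
Real GDP 1997 (at 1988 prices) = 37.81·1030 + 13.34·677 + 23.12·237 + 46.74·902 = 95614.40.
Real growth = 95614.40/92412.37 − 1 = 0.0346.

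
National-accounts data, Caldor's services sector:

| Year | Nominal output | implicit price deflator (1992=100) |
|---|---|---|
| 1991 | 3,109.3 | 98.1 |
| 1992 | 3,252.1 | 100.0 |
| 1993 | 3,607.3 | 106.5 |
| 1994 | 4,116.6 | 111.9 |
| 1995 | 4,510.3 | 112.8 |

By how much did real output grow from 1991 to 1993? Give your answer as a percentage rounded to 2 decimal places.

Real output 1991 = 3109.3/0.981 = 3169.52.
Real output 1993 = 3607.3/1.065 = 3387.14.
Change = 3387.14/3169.52 − 1 = 0.0687.

6.87%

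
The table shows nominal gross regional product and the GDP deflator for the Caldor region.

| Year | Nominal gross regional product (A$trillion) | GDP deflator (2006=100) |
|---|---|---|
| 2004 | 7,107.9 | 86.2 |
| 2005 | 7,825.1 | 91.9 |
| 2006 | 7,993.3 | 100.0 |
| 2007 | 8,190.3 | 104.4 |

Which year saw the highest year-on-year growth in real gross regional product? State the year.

2005

2005: real = 7825.1/0.919 = 8514.80; growth vs 2004 (8245.82) = 3.26%.
2006: real = 7993.3/1.000 = 7993.30; growth vs 2005 (8514.80) = -6.12%.
2007: real = 8190.3/1.044 = 7845.11; growth vs 2006 (7993.30) = -1.85%.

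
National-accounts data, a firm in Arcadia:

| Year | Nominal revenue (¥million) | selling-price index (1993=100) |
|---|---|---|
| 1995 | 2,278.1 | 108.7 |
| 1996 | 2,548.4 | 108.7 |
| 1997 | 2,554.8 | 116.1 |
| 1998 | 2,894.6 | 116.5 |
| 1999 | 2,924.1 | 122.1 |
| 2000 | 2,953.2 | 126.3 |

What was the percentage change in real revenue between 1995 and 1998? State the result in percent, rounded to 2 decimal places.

Real revenue 1995 = 2278.1/1.087 = 2095.77.
Real revenue 1998 = 2894.6/1.165 = 2484.64.
Change = 2484.64/2095.77 − 1 = 0.1855.

18.55%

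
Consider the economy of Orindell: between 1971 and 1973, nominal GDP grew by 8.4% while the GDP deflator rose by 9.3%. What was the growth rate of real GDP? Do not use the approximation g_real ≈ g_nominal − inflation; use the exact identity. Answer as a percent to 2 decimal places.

(1 + g_nom) = (1 + g_real)(1 + π), so g_real = 1.0840 / 1.0930 − 1 = -0.00823.

-0.82%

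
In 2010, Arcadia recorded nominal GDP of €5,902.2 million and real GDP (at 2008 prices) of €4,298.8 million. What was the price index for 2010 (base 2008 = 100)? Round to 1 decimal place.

137.3

price index = (Nominal / Real) × 100 = 5902.2 / 4298.8 × 100 = 137.30.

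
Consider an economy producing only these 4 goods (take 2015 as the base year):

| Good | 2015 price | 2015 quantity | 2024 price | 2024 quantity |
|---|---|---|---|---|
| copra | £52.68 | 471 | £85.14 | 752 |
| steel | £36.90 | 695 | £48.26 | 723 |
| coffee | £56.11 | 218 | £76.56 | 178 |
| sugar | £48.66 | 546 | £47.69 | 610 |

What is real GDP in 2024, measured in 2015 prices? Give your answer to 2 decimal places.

Real GDP 2024 = Σ (p_2015 × q_2024) = 52.68·752 + 36.90·723 + 56.11·178 + 48.66·610 = 105964.24.

£105964.24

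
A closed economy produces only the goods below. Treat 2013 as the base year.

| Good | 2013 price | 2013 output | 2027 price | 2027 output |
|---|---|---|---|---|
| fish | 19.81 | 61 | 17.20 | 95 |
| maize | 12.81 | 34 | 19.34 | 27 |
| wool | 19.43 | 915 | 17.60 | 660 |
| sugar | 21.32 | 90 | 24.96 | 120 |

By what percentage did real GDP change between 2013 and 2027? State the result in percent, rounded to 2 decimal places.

Real GDP 2013 = Nominal GDP 2013 = 19.81·61 + 12.81·34 + 19.43·915 + 21.32·90 = 21341.20.
Real GDP 2027 (at 2013 prices) = 19.81·95 + 12.81·27 + 19.43·660 + 21.32·120 = 17610.02.
Real growth = 17610.02/21341.20 − 1 = -0.1748.

-17.48%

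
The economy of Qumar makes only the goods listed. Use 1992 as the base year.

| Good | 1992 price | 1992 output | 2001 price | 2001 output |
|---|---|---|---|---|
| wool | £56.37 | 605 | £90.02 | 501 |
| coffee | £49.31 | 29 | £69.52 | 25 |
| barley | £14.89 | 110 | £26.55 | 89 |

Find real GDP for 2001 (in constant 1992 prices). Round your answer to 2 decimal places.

Real GDP 2001 = Σ (p_1992 × q_2001) = 56.37·501 + 49.31·25 + 14.89·89 = 30799.33.

£30799.33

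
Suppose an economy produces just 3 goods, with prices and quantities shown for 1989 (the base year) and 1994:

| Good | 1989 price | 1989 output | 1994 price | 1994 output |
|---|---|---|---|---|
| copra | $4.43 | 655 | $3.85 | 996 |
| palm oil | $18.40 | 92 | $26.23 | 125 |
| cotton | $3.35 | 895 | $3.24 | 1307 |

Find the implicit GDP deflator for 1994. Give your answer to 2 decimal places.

Nominal GDP 1994 = 3.85·996 + 26.23·125 + 3.24·1307 = 11348.03.
Real GDP 1994 (at 1989 prices) = 4.43·996 + 18.40·125 + 3.35·1307 = 11090.73.
Deflator = Nominal/Real × 100 = 11348.03/11090.73 × 100 = 102.320.

102.32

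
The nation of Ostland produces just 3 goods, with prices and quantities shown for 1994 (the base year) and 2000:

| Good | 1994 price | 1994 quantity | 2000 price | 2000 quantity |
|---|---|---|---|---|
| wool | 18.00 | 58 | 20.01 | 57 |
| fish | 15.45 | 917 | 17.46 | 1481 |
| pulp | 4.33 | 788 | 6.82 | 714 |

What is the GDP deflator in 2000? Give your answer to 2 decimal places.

Nominal GDP 2000 = 20.01·57 + 17.46·1481 + 6.82·714 = 31868.31.
Real GDP 2000 (at 1994 prices) = 18.00·57 + 15.45·1481 + 4.33·714 = 26999.07.
Deflator = Nominal/Real × 100 = 31868.31/26999.07 × 100 = 118.035.

118.03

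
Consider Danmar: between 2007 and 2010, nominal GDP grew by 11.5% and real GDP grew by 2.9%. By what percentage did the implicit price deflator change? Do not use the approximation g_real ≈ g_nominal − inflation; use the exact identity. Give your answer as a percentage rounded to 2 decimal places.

(1 + g_nom) = (1 + g_real)(1 + π), so π = 1.1150 / 1.0290 − 1 = 0.08358.

8.36%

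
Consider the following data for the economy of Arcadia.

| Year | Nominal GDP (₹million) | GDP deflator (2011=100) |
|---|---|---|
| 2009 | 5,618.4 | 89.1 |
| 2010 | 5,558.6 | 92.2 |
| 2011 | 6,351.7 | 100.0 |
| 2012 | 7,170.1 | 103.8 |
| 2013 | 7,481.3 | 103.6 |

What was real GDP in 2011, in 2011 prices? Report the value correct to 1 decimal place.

Real GDP 2011 = 6351.7 / 1.000 = 6351.70.

₹6,351.7 million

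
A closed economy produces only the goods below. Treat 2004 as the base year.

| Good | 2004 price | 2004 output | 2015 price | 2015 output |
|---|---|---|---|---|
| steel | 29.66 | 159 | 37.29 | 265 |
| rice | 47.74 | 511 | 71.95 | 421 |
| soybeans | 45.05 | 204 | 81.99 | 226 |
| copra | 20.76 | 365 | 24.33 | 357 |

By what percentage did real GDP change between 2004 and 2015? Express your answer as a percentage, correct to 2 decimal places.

-0.71%

Real GDP 2004 = Nominal GDP 2004 = 29.66·159 + 47.74·511 + 45.05·204 + 20.76·365 = 45878.68.
Real GDP 2015 (at 2004 prices) = 29.66·265 + 47.74·421 + 45.05·226 + 20.76·357 = 45551.06.
Real growth = 45551.06/45878.68 − 1 = -0.0071.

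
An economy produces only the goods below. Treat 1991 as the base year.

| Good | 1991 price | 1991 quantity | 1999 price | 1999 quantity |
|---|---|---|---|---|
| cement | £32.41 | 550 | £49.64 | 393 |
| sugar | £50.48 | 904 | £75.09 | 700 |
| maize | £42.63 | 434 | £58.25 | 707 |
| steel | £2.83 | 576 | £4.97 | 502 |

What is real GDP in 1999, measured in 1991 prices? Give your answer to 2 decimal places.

Real GDP 1999 = Σ (p_1991 × q_1999) = 32.41·393 + 50.48·700 + 42.63·707 + 2.83·502 = 79633.20.

£79633.20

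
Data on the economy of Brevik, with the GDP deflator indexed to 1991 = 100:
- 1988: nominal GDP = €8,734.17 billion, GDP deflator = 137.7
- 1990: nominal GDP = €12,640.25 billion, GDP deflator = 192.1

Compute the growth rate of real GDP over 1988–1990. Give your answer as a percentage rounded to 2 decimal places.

Deflate each year: 1988 → 8734.17/1.377 = 6342.90; 1990 → 12640.25/1.921 = 6580.04.
So real GDP changed by 6580.04/6342.90 − 1 = 0.0374, i.e. 3.74%.

3.74%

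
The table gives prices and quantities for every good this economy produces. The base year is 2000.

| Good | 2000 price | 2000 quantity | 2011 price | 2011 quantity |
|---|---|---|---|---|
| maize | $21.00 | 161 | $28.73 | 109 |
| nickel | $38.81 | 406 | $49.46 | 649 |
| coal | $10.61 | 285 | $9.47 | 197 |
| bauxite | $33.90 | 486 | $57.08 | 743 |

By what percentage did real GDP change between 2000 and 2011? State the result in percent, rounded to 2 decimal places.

41.71%

Real GDP 2000 = Nominal GDP 2000 = 21.00·161 + 38.81·406 + 10.61·285 + 33.90·486 = 38637.11.
Real GDP 2011 (at 2000 prices) = 21.00·109 + 38.81·649 + 10.61·197 + 33.90·743 = 54754.56.
Real growth = 54754.56/38637.11 − 1 = 0.4171.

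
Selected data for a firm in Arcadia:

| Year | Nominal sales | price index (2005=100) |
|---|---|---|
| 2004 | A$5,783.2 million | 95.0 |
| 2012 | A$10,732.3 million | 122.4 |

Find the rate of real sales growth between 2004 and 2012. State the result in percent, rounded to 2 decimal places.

Deflate each year: 2004 → 5783.2/0.950 = 6087.58; 2012 → 10732.3/1.224 = 8768.22.
So real sales changed by 8768.22/6087.58 − 1 = 0.4403, i.e. 44.03%.

44.03%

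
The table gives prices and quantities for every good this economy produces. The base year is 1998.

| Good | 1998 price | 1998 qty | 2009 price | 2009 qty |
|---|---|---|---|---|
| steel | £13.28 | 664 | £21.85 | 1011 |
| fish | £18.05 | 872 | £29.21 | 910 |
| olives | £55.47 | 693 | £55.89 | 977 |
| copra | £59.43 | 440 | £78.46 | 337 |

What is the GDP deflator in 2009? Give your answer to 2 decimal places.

124.64

Nominal GDP 2009 = 21.85·1011 + 29.21·910 + 55.89·977 + 78.46·337 = 129717.00.
Real GDP 2009 (at 1998 prices) = 13.28·1011 + 18.05·910 + 55.47·977 + 59.43·337 = 104073.68.
Deflator = Nominal/Real × 100 = 129717.00/104073.68 × 100 = 124.640.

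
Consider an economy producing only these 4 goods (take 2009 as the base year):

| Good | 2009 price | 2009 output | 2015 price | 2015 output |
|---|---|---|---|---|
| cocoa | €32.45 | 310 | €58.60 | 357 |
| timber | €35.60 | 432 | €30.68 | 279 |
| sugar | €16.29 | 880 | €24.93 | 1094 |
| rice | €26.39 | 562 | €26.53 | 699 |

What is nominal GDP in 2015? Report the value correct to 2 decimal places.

€75297.81

Nominal GDP 2015 = Σ (p_2015 × q_2015) = 58.60·357 + 30.68·279 + 24.93·1094 + 26.53·699 = 75297.81.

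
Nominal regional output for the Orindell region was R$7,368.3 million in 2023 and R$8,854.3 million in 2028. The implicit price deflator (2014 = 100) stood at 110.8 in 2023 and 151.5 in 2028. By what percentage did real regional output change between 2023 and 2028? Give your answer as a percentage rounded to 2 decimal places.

-12.12%

Real regional output 2023 = 7368.3 / 1.108 = 6650.09.
Real regional output 2028 = 8854.3 / 1.515 = 5844.42.
Real growth = 5844.42 / 6650.09 − 1 = -0.1212.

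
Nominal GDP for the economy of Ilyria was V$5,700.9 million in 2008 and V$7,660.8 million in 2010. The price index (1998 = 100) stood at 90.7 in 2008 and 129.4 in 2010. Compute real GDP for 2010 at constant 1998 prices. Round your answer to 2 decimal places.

Real GDP = Nominal / (price index/100) = 7660.8 / 1.294 = 5920.25.

V$5,920.25 million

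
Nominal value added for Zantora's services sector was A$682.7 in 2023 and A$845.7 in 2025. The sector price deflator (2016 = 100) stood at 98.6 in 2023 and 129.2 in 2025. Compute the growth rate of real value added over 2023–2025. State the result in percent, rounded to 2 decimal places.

-5.46%

Real value added 2023 = 682.7 / 0.986 = 692.39.
Real value added 2025 = 845.7 / 1.292 = 654.57.
Real growth = 654.57 / 692.39 − 1 = -0.0546.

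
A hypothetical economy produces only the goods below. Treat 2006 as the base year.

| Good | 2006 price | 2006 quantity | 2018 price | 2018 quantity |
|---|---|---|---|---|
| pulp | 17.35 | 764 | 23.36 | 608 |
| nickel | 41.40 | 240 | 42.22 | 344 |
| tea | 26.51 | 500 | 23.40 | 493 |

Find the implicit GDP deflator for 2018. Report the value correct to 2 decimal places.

Nominal GDP 2018 = 23.36·608 + 42.22·344 + 23.40·493 = 40262.76.
Real GDP 2018 (at 2006 prices) = 17.35·608 + 41.40·344 + 26.51·493 = 37859.83.
Deflator = Nominal/Real × 100 = 40262.76/37859.83 × 100 = 106.347.

106.35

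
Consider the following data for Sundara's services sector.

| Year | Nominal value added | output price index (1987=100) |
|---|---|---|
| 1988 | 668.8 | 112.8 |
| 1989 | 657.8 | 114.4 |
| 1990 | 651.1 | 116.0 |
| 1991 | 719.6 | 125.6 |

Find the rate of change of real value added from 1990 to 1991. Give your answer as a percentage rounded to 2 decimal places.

2.07%

Real value added 1990 = 651.1/1.160 = 561.29.
Real value added 1991 = 719.6/1.256 = 572.93.
Change = 572.93/561.29 − 1 = 0.0207.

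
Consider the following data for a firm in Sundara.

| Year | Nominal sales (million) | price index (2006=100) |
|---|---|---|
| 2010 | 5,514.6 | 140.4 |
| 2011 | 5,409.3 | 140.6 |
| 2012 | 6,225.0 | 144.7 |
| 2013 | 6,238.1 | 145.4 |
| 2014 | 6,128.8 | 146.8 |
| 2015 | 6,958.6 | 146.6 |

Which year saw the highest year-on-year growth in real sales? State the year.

2011: real = 5409.3/1.406 = 3847.30; growth vs 2010 (3927.78) = -2.05%.
2012: real = 6225.0/1.447 = 4302.00; growth vs 2011 (3847.30) = 11.82%.
2013: real = 6238.1/1.454 = 4290.30; growth vs 2012 (4302.00) = -0.27%.
2014: real = 6128.8/1.468 = 4174.93; growth vs 2013 (4290.30) = -2.69%.
2015: real = 6958.6/1.466 = 4746.66; growth vs 2014 (4174.93) = 13.69%.

2015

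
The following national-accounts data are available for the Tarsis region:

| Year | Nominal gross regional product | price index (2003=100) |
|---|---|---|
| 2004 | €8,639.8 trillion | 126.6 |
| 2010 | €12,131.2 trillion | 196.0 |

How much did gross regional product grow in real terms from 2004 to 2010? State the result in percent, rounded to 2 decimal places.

Deflate each year: 2004 → 8639.8/1.266 = 6824.49; 2010 → 12131.2/1.960 = 6189.39.
So real gross regional product changed by 6189.39/6824.49 − 1 = -0.0931, i.e. -9.31%.

-9.31%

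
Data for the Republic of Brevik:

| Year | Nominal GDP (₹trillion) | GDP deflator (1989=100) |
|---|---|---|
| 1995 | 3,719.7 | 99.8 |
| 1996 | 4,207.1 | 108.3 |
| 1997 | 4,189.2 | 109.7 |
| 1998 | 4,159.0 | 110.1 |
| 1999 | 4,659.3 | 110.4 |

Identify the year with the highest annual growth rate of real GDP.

1999

1996: real = 4207.1/1.083 = 3884.67; growth vs 1995 (3727.15) = 4.23%.
1997: real = 4189.2/1.097 = 3818.78; growth vs 1996 (3884.67) = -1.70%.
1998: real = 4159.0/1.101 = 3777.48; growth vs 1997 (3818.78) = -1.08%.
1999: real = 4659.3/1.104 = 4220.38; growth vs 1998 (3777.48) = 11.72%.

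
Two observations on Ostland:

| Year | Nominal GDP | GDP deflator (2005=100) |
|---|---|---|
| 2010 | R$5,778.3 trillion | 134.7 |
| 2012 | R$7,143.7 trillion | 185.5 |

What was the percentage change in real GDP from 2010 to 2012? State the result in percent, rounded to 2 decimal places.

Deflate each year: 2010 → 5778.3/1.347 = 4289.76; 2012 → 7143.7/1.855 = 3851.05.
So real GDP changed by 3851.05/4289.76 − 1 = -0.1023, i.e. -10.23%.

-10.23%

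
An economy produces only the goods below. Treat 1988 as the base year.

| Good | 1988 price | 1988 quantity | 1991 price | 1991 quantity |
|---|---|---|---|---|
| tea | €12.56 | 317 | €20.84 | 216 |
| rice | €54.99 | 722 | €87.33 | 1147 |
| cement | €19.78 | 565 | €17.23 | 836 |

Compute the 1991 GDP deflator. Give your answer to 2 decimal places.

Nominal GDP 1991 = 20.84·216 + 87.33·1147 + 17.23·836 = 119073.23.
Real GDP 1991 (at 1988 prices) = 12.56·216 + 54.99·1147 + 19.78·836 = 82322.57.
Deflator = Nominal/Real × 100 = 119073.23/82322.57 × 100 = 144.642.

144.64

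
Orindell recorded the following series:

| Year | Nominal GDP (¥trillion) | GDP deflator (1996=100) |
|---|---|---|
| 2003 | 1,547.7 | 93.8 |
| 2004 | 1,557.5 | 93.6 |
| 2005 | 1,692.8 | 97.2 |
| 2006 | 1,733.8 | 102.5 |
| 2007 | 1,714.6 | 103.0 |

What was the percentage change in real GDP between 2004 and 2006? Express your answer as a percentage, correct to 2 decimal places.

Real GDP 2004 = 1557.5/0.936 = 1664.00.
Real GDP 2006 = 1733.8/1.025 = 1691.51.
Change = 1691.51/1664.00 − 1 = 0.0165.

1.65%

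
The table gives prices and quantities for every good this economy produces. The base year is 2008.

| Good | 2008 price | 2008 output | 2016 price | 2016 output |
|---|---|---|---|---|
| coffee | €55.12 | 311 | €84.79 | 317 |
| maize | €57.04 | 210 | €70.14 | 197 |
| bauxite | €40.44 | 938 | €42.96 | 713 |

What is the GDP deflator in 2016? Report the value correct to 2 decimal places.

Nominal GDP 2016 = 84.79·317 + 70.14·197 + 42.96·713 = 71326.49.
Real GDP 2016 (at 2008 prices) = 55.12·317 + 57.04·197 + 40.44·713 = 57543.64.
Deflator = Nominal/Real × 100 = 71326.49/57543.64 × 100 = 123.952.

123.95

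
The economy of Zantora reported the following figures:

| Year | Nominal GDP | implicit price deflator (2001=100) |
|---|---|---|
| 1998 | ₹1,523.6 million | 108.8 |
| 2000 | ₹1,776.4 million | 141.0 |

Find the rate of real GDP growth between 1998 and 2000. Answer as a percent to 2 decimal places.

Real GDP 1998 = 1523.6 / 1.088 = 1400.37.
Real GDP 2000 = 1776.4 / 1.410 = 1259.86.
Real growth = 1259.86 / 1400.37 − 1 = -0.1003.

-10.03%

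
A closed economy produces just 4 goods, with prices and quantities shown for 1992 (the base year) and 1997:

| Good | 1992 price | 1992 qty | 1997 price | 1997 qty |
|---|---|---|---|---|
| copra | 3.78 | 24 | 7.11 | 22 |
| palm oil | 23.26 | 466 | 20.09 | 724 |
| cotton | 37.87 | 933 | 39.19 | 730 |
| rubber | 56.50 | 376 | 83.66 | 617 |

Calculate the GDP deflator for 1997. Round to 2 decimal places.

Nominal GDP 1997 = 7.11·22 + 20.09·724 + 39.19·730 + 83.66·617 = 94928.50.
Real GDP 1997 (at 1992 prices) = 3.78·22 + 23.26·724 + 37.87·730 + 56.50·617 = 79429.00.
Deflator = Nominal/Real × 100 = 94928.50/79429.00 × 100 = 119.514.

119.51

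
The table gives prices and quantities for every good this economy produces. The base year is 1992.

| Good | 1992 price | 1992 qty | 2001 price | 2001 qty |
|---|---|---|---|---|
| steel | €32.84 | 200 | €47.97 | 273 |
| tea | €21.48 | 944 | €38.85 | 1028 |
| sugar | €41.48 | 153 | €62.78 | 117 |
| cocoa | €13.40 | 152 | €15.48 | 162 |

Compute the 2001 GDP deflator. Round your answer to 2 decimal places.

165.18

Nominal GDP 2001 = 47.97·273 + 38.85·1028 + 62.78·117 + 15.48·162 = 62886.63.
Real GDP 2001 (at 1992 prices) = 32.84·273 + 21.48·1028 + 41.48·117 + 13.40·162 = 38070.72.
Deflator = Nominal/Real × 100 = 62886.63/38070.72 × 100 = 165.184.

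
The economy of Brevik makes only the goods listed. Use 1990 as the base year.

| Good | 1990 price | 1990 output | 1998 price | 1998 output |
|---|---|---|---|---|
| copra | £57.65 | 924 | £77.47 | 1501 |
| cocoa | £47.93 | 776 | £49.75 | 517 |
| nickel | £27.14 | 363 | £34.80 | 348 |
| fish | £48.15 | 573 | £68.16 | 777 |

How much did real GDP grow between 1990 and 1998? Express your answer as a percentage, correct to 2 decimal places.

Real GDP 1990 = Nominal GDP 1990 = 57.65·924 + 47.93·776 + 27.14·363 + 48.15·573 = 127904.05.
Real GDP 1998 (at 1990 prices) = 57.65·1501 + 47.93·517 + 27.14·348 + 48.15·777 = 158169.73.
Real growth = 158169.73/127904.05 − 1 = 0.2366.

23.66%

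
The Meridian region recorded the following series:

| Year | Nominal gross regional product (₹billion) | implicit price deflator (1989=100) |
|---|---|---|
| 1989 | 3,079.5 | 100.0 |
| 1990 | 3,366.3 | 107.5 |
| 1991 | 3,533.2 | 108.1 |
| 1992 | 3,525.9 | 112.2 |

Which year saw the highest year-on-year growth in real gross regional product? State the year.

1990: real = 3366.3/1.075 = 3131.44; growth vs 1989 (3079.50) = 1.69%.
1991: real = 3533.2/1.081 = 3268.46; growth vs 1990 (3131.44) = 4.38%.
1992: real = 3525.9/1.122 = 3142.51; growth vs 1991 (3268.46) = -3.85%.

1991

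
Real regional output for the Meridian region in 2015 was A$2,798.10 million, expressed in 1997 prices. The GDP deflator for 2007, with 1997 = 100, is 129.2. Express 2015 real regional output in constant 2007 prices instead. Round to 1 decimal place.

Real regional output in 2007 prices = Real regional output in 1997 prices × (P_2007/P_1997) = 2798.10 × 1.292 = 3615.15.

A$3,615.1 million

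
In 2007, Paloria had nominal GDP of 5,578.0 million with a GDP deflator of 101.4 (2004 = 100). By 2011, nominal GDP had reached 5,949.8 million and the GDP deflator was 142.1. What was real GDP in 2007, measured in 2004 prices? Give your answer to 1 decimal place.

5,501.0 million

Real GDP = Nominal / (GDP deflator/100) = 5578.0 / 1.014 = 5500.99.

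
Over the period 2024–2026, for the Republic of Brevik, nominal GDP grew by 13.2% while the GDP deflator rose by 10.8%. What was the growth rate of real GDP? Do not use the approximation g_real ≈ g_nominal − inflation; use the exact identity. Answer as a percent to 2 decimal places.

(1 + g_nom) = (1 + g_real)(1 + π), so g_real = 1.1320 / 1.1080 − 1 = 0.02166.

2.17%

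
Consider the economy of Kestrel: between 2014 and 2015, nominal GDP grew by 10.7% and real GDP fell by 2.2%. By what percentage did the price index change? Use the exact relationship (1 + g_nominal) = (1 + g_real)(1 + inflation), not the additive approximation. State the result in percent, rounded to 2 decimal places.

13.19%

(1 + g_nom) = (1 + g_real)(1 + π), so π = 1.1070 / 0.9780 − 1 = 0.13190.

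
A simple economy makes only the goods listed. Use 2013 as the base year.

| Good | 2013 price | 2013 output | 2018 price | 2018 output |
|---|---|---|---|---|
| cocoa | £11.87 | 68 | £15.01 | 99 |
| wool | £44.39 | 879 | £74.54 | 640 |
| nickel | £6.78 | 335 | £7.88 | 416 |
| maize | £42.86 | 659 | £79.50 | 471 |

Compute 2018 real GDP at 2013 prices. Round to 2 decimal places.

Real GDP 2018 = Σ (p_2013 × q_2018) = 11.87·99 + 44.39·640 + 6.78·416 + 42.86·471 = 52592.27.

£52592.27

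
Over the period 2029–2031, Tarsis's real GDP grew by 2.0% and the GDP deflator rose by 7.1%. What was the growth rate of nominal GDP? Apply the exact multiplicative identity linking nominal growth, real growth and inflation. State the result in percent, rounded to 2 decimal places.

9.24%

(1 + g_nom) = (1 + g_real)(1 + π) = 1.0200 × 1.0710 = 1.09242.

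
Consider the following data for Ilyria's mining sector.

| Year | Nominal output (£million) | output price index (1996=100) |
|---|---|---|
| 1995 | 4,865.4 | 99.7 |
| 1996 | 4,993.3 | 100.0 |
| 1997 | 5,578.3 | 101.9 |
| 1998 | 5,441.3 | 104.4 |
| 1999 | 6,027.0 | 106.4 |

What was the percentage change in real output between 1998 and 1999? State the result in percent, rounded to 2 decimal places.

8.68%

Real output 1998 = 5441.3/1.044 = 5211.97.
Real output 1999 = 6027.0/1.064 = 5664.47.
Change = 5664.47/5211.97 − 1 = 0.0868.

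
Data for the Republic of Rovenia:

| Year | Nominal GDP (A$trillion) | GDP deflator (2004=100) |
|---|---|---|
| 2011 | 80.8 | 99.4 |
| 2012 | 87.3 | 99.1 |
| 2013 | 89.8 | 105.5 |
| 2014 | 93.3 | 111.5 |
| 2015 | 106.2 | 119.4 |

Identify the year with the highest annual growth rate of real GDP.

2012: real = 87.3/0.991 = 88.09; growth vs 2011 (81.29) = 8.37%.
2013: real = 89.8/1.055 = 85.12; growth vs 2012 (88.09) = -3.37%.
2014: real = 93.3/1.115 = 83.68; growth vs 2013 (85.12) = -1.69%.
2015: real = 106.2/1.194 = 88.94; growth vs 2014 (83.68) = 6.29%.

2012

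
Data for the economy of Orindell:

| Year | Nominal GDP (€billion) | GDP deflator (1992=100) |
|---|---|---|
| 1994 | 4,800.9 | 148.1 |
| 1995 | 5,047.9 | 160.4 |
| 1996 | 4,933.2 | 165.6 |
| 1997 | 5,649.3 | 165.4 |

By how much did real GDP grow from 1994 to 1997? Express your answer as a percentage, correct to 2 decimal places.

5.36%

Real GDP 1994 = 4800.9/1.481 = 3241.66.
Real GDP 1997 = 5649.3/1.654 = 3415.54.
Change = 3415.54/3241.66 − 1 = 0.0536.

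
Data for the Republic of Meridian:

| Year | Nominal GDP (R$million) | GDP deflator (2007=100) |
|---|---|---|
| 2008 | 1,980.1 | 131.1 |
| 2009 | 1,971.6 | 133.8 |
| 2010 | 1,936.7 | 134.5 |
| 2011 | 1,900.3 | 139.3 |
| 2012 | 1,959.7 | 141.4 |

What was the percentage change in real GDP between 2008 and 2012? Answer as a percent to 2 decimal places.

Real GDP 2008 = 1980.1/1.311 = 1510.37.
Real GDP 2012 = 1959.7/1.414 = 1385.93.
Change = 1385.93/1510.37 − 1 = -0.0824.

-8.24%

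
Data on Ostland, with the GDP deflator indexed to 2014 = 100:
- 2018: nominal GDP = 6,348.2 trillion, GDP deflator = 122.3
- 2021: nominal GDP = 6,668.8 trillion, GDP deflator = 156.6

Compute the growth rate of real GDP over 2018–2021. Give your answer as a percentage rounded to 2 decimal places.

Deflate each year: 2018 → 6348.2/1.223 = 5190.68; 2021 → 6668.8/1.566 = 4258.49.
So real GDP changed by 4258.49/5190.68 − 1 = -0.1796, i.e. -17.96%.

-17.96%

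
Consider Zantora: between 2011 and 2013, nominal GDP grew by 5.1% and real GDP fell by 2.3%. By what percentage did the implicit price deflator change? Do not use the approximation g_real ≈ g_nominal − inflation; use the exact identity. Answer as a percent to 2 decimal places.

7.57%

(1 + g_nom) = (1 + g_real)(1 + π), so π = 1.0510 / 0.9770 − 1 = 0.07574.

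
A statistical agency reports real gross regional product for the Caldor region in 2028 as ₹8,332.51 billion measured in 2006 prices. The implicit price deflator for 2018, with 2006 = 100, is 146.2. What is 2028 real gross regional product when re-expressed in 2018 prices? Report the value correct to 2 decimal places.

Real gross regional product in 2018 prices = Real gross regional product in 2006 prices × (P_2018/P_2006) = 8332.51 × 1.462 = 12182.13.

₹12,182.13 billion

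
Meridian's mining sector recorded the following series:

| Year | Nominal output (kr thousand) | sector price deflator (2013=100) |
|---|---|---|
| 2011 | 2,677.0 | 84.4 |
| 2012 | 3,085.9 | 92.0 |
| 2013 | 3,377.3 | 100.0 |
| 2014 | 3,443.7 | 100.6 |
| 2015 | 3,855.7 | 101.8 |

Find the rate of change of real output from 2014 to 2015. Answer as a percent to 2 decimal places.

Real output 2014 = 3443.7/1.006 = 3423.16.
Real output 2015 = 3855.7/1.018 = 3787.52.
Change = 3787.52/3423.16 − 1 = 0.1064.

10.64%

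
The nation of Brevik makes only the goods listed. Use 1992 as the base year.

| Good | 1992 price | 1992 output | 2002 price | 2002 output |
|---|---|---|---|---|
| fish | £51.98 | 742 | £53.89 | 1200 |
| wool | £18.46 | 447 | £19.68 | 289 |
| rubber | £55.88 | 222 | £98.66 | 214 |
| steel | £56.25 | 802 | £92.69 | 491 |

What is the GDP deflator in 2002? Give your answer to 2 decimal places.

127.67

Nominal GDP 2002 = 53.89·1200 + 19.68·289 + 98.66·214 + 92.69·491 = 136979.55.
Real GDP 2002 (at 1992 prices) = 51.98·1200 + 18.46·289 + 55.88·214 + 56.25·491 = 107288.01.
Deflator = Nominal/Real × 100 = 136979.55/107288.01 × 100 = 127.675.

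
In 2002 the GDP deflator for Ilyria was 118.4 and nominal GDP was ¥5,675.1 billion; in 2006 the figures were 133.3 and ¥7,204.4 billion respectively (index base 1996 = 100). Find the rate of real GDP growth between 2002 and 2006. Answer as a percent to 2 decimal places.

12.76%

Deflate each year: 2002 → 5675.1/1.184 = 4793.16; 2006 → 7204.4/1.333 = 5404.65.
So real GDP changed by 5404.65/4793.16 − 1 = 0.1276, i.e. 12.76%.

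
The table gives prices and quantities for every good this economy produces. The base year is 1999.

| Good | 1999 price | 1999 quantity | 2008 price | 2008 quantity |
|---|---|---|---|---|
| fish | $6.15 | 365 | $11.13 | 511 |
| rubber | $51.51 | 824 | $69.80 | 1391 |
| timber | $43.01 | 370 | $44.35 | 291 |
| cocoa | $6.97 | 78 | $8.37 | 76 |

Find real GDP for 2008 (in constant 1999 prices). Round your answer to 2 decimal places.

$87838.69

Real GDP 2008 = Σ (p_1999 × q_2008) = 6.15·511 + 51.51·1391 + 43.01·291 + 6.97·76 = 87838.69.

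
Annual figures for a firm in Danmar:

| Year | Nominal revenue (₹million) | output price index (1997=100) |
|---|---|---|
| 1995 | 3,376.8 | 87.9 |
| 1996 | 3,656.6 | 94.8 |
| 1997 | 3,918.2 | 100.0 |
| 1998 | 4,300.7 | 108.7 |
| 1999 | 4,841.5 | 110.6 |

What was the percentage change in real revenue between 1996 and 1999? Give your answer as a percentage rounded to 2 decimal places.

Real revenue 1996 = 3656.6/0.948 = 3857.17.
Real revenue 1999 = 4841.5/1.106 = 4377.49.
Change = 4377.49/3857.17 − 1 = 0.1349.

13.49%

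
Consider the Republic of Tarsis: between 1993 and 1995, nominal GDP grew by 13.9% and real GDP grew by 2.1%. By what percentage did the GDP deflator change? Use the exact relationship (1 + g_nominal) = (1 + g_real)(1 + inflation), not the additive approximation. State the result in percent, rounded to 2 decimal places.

11.56%

(1 + g_nom) = (1 + g_real)(1 + π), so π = 1.1390 / 1.0210 − 1 = 0.11557.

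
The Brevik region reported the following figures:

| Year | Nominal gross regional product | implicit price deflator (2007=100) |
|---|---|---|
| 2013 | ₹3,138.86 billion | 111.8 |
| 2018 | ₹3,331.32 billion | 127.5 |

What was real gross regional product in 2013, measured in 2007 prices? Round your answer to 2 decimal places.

Real gross regional product = Nominal / (implicit price deflator/100) = 3138.86 / 1.118 = 2807.57.

₹2,807.57 billion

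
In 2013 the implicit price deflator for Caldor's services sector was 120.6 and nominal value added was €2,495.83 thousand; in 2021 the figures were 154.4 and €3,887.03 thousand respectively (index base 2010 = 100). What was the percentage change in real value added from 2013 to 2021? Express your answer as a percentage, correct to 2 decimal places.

Real value added 2013 = 2495.83 / 1.206 = 2069.51.
Real value added 2021 = 3887.03 / 1.544 = 2517.51.
Real growth = 2517.51 / 2069.51 − 1 = 0.2165.

21.65%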